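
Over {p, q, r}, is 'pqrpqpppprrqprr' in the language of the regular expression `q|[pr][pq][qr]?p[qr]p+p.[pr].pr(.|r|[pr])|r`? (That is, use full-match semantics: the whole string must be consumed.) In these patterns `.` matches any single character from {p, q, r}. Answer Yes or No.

Yes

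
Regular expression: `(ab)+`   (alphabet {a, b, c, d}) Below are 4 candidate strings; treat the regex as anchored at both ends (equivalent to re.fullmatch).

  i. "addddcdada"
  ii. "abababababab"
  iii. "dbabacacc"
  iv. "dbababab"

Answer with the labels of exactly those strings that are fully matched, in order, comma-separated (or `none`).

ii

i. "addddcdada" → no match — must start with "ab"
ii. "abababababab" → match
iii. "dbabacacc" → no match — must start with "ab"
iv. "dbababab" → no match — must start with "ab"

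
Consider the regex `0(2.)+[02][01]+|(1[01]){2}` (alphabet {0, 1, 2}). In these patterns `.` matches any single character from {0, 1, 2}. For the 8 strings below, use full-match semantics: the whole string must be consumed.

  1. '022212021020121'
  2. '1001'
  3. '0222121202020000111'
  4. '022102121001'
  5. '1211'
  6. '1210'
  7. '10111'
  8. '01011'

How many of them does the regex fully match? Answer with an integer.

1

1 → no match
2. '1001' → no match
3 → match
4. '022102121001' → no match
5. '1211' → no match
6. '1210' → no match
7. '10111' → no match
8. '01011' → no match
Total matched: 1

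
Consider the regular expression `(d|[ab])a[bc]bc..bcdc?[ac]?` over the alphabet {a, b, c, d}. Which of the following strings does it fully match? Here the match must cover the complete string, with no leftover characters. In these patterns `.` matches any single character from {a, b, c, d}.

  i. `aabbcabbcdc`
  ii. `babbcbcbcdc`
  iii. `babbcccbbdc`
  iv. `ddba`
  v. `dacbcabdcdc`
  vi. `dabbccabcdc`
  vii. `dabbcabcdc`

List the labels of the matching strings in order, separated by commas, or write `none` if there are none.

i, ii, vi

i → match
ii → match
iii → no match
iv → no match
v → no match
vi → match
vii → no match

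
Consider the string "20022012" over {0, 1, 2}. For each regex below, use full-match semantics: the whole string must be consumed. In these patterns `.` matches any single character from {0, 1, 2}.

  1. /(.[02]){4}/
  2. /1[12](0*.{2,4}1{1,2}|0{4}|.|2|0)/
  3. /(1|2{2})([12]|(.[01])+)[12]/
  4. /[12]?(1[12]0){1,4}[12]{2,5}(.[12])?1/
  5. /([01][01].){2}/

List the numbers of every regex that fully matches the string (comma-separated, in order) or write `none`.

1 → match
2 → no match — must start with "1"
3 → no match
4 → no match — must end with "1"
5 → no match

1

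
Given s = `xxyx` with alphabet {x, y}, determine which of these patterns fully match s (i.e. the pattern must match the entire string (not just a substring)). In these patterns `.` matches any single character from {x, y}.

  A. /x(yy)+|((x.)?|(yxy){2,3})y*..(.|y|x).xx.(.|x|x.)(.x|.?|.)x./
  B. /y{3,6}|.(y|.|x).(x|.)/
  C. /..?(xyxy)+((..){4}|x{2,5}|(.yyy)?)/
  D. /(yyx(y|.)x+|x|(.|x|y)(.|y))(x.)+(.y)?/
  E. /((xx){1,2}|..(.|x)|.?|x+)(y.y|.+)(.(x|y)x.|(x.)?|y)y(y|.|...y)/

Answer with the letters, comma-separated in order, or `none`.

B, E

A → no match
B → match
C → no match
D → no match
E → match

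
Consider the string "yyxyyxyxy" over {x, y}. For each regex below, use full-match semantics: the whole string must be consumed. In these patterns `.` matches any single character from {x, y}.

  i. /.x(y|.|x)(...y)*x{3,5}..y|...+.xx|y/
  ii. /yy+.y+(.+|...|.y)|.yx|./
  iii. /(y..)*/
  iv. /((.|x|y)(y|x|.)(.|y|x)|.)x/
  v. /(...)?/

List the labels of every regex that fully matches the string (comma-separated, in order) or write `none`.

ii, iii

i → no match
ii → match
iii → match
iv → no match — must end with "x"
v → no match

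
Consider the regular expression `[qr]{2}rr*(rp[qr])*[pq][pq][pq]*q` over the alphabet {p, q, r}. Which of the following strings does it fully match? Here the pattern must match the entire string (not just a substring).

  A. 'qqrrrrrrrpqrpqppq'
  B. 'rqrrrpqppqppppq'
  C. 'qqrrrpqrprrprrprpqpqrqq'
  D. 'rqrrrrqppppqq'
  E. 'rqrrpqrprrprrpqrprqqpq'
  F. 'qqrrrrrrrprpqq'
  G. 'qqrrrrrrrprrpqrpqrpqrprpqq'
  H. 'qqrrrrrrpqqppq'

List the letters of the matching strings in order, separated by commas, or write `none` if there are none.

A → match
B → match
C → no match
D → match
E → match
F → match
G → match
H → match

A, B, D, E, F, G, H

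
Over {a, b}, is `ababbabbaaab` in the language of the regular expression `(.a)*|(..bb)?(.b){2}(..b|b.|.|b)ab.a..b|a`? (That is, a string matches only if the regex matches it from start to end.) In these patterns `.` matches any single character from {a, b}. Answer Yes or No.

Yes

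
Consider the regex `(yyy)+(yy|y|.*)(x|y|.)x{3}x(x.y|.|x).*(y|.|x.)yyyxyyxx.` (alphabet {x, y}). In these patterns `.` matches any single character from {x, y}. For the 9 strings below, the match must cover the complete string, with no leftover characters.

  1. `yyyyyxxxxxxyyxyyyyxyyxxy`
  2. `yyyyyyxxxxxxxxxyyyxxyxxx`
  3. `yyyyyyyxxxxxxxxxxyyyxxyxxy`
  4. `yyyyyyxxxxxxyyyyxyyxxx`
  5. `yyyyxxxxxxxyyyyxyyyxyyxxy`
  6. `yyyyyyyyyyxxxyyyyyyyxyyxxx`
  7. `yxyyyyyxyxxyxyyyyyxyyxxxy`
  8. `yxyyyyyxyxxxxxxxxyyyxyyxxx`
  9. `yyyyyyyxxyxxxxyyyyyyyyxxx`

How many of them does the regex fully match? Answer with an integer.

1 → match
2 → no match
3 → no match
4 → match
5 → match
6 → no match
7 → no match — must start with `yyy`
8 → no match — must start with `yyy`
9 → no match
Total matched: 3

3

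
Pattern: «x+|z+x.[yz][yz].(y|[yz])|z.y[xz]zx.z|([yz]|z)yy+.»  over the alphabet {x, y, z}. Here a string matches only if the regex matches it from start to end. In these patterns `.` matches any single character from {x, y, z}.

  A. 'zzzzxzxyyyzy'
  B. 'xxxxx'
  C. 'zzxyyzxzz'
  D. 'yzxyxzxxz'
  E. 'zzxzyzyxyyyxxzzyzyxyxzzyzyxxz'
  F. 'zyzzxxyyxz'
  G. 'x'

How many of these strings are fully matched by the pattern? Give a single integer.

2

A → no match
B → match
C → no match
D → no match
E → no match
F → no match
G → match
Total matched: 2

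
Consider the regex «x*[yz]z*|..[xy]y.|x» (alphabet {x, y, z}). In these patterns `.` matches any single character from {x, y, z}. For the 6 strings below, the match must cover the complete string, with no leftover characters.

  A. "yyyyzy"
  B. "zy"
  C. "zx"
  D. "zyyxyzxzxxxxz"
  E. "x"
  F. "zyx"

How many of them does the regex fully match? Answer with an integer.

A → no match
B → no match
C → no match
D → no match
E → match
F → no match
Total matched: 1

1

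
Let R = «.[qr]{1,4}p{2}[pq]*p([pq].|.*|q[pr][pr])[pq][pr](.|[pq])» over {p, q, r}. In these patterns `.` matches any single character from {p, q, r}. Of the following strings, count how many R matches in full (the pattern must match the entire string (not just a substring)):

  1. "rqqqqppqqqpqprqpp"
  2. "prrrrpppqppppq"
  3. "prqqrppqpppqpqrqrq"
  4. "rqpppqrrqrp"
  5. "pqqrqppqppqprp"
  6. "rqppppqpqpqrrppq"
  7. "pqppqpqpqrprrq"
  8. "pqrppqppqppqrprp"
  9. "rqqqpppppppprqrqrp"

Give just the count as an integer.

1 → match
2 → match
3 → match
4 → match
5 → match
6 → match
7 → no match
8 → match
9 → match
Total matched: 8

8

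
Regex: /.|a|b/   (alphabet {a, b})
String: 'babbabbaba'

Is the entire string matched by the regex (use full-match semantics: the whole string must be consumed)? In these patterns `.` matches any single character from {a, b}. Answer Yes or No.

No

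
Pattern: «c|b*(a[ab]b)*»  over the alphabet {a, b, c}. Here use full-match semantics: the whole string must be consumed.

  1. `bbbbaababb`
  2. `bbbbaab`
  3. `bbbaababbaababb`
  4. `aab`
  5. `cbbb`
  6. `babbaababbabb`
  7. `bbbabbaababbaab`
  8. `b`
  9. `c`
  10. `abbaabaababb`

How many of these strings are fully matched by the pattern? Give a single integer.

9

1 → match
2 → match
3 → match
4 → match
5 → no match
6 → match
7 → match
8 → match
9 → match
10 → match
Total matched: 9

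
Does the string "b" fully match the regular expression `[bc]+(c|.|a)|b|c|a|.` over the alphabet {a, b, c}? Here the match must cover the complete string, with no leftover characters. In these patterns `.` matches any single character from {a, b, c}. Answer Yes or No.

Yes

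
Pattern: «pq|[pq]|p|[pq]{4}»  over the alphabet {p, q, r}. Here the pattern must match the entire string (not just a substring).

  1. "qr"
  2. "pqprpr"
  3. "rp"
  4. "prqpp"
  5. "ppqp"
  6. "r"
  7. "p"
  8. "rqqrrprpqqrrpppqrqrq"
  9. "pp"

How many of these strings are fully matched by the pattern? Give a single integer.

1 → no match
2 → no match
3 → no match
4 → no match
5 → match
6 → no match
7 → match
8 → no match
9 → no match
Total matched: 2

2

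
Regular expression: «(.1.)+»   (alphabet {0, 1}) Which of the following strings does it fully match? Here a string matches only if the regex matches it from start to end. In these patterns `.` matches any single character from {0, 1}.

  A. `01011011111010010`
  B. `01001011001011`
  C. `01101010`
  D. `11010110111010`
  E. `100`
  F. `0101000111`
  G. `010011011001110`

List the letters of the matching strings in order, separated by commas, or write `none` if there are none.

none

A → no match
B → no match
C → no match
D → no match
E → no match
F → no match
G → no match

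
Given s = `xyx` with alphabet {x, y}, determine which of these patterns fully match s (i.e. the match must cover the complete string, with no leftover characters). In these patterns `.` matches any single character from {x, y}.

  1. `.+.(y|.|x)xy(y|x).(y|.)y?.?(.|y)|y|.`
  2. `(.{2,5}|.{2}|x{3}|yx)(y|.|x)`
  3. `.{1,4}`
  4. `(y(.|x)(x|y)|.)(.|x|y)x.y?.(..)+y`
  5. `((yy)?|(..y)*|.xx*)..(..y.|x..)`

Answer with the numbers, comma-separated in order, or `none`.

1 → no match
2 → match
3 → match
4 → no match — must end with `y`
5 → no match

2, 3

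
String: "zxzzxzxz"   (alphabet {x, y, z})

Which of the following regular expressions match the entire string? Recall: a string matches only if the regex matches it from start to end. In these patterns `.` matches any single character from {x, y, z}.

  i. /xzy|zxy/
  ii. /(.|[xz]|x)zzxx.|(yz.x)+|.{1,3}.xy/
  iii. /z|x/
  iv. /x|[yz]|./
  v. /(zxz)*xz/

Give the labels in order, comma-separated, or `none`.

i → no match
ii → no match
iii → no match
iv → no match
v → match

v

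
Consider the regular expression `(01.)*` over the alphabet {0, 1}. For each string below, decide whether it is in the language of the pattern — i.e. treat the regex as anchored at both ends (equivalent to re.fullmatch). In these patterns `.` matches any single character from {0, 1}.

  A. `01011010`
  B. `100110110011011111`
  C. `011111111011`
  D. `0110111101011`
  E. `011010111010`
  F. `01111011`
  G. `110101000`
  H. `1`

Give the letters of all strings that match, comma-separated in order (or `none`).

none

A → no match
B → no match
C → no match
D → no match
E → no match
F → no match
G → no match
H → no match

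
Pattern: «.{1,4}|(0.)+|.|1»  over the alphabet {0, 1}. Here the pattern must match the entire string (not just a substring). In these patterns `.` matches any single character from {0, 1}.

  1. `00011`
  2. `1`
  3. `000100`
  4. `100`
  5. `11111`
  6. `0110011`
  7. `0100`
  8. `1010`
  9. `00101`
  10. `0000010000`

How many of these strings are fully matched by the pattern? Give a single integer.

6

1 → no match
2 → match
3 → match
4 → match
5 → no match
6 → no match
7 → match
8 → match
9 → no match
10 → match
Total matched: 6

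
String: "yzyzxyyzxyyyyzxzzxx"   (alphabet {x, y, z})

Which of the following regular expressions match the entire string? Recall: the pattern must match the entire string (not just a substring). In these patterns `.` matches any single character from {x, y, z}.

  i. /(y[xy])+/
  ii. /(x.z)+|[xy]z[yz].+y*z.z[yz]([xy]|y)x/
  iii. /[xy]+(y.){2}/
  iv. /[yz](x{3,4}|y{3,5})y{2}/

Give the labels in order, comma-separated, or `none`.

i → no match
ii → match
iii → no match
iv → no match — must end with "y"

ii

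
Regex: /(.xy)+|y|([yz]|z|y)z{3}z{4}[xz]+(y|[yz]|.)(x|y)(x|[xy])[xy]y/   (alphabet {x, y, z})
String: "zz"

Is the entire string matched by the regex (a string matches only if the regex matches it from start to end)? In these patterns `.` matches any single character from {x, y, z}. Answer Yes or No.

No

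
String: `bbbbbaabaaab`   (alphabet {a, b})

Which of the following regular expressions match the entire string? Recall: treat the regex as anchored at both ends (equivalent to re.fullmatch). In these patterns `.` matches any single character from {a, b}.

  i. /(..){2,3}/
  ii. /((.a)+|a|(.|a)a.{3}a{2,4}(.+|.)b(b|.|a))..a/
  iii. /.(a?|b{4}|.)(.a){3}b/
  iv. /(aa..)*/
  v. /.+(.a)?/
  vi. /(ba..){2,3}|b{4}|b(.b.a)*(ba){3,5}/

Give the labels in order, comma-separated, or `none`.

i → no match
ii → no match — must end with `a`
iii → match
iv → no match
v → match
vi → no match

iii, v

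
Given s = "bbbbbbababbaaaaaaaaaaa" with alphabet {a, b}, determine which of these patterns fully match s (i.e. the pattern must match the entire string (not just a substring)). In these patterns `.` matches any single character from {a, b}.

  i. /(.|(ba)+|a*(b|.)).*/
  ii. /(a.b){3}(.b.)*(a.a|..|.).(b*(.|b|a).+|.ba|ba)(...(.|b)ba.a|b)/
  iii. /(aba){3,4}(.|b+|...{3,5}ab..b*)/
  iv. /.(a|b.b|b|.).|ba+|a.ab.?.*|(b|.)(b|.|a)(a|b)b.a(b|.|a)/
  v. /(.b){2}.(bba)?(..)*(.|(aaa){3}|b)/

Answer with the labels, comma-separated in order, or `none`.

i → match
ii → no match — must start with "a"
iii → no match — must start with "aba"
iv → no match
v → match

i, v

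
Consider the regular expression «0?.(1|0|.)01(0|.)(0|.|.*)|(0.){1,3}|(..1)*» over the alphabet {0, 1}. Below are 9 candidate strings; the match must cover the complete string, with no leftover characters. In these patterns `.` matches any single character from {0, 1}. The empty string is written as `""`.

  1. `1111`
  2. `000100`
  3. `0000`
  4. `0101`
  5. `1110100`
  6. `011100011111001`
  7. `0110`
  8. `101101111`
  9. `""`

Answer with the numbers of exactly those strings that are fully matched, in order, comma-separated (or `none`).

2, 3, 4, 8, 9

1 → no match
2 → match
3 → match
4 → match
5 → no match
6 → no match
7 → no match
8 → match
9 → match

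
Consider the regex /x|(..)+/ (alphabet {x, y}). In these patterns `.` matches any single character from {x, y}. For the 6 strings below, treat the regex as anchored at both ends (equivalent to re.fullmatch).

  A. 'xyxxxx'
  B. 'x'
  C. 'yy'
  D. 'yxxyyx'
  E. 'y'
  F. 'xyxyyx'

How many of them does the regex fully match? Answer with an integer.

A → match
B → match
C → match
D → match
E → no match
F → match
Total matched: 5

5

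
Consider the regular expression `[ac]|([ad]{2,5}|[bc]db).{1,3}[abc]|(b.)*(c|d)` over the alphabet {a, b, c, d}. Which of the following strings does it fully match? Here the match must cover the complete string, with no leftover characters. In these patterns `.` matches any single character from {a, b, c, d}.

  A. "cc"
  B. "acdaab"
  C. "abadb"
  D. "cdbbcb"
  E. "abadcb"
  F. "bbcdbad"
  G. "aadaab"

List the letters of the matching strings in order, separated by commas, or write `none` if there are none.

D, G

A. "cc" → no match
B. "acdaab" → no match
C. "abadb" → no match
D. "cdbbcb" → match
E. "abadcb" → no match
F. "bbcdbad" → no match
G. "aadaab" → match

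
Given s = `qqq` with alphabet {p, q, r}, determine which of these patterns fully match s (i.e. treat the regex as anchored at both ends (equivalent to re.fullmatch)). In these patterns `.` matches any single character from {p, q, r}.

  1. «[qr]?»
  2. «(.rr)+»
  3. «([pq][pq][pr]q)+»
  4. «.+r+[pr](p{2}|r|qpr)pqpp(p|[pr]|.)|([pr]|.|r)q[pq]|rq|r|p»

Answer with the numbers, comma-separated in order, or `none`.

1 → no match
2 → no match — must end with `rr`
3 → no match
4 → match

4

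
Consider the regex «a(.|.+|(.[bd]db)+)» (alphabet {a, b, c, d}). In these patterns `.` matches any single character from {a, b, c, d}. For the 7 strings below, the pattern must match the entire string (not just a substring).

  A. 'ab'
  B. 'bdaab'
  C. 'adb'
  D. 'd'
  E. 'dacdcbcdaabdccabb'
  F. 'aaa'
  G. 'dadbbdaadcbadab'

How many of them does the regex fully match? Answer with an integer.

A → match
B → no match — must start with 'a'
C → match
D → no match — must start with 'a'
E → no match — must start with 'a'
F → match
G → no match — must start with 'a'
Total matched: 3

3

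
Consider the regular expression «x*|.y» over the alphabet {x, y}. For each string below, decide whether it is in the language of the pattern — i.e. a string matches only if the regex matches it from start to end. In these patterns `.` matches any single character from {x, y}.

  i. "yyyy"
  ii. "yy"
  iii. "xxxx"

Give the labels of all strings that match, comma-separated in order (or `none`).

i → no match
ii → match
iii → match

ii, iii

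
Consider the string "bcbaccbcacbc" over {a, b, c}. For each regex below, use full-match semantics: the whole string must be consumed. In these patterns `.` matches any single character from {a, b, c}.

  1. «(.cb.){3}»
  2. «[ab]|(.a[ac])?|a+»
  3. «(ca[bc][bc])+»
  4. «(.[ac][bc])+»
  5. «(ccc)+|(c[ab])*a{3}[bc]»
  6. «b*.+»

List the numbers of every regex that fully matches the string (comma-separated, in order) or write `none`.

1, 6

1 → match
2 → no match
3 → no match — must start with "ca"
4 → no match
5 → no match
6 → match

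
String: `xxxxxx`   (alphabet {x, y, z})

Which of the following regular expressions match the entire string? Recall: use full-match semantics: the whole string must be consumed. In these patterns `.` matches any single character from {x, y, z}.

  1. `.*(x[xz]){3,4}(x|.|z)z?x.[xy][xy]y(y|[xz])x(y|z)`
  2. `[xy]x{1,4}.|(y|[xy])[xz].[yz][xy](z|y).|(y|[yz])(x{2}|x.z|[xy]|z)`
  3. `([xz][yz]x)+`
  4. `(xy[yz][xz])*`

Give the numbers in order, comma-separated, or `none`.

2

1 → no match
2 → match
3 → no match
4 → no match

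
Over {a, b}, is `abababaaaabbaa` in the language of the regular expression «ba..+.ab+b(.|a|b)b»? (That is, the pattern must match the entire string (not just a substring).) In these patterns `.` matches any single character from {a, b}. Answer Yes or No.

Every match must start with `ba`, but `abababaaaabbaa` does not.

No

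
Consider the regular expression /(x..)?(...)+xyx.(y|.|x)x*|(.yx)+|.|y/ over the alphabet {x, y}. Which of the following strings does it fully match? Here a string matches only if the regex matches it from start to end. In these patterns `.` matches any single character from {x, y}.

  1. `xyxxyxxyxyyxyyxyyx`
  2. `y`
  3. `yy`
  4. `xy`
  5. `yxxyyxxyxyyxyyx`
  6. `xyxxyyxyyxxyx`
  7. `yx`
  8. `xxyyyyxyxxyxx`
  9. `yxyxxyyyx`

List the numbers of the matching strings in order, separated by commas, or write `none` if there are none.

1, 2, 8

1 → match
2. `y` → match
3. `yy` → no match
4. `xy` → no match
5 → no match
6 → no match
7. `yx` → no match
8 → match
9. `yxyxxyyyx` → no match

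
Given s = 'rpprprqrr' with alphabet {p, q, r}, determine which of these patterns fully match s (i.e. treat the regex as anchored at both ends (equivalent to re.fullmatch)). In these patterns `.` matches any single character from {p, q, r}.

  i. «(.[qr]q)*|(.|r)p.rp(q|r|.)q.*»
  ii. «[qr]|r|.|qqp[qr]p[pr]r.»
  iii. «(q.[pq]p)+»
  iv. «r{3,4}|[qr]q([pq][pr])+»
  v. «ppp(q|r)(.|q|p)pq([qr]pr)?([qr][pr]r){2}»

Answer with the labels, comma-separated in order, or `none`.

i

i → match
ii → no match
iii → no match — must start with 'q'
iv → no match
v → no match — must start with 'ppp'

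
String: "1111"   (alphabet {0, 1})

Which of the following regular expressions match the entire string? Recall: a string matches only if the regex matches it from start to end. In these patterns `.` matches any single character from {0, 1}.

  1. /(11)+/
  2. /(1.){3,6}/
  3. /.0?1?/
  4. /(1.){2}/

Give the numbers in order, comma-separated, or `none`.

1, 4

1 → match
2 → no match
3 → no match
4 → match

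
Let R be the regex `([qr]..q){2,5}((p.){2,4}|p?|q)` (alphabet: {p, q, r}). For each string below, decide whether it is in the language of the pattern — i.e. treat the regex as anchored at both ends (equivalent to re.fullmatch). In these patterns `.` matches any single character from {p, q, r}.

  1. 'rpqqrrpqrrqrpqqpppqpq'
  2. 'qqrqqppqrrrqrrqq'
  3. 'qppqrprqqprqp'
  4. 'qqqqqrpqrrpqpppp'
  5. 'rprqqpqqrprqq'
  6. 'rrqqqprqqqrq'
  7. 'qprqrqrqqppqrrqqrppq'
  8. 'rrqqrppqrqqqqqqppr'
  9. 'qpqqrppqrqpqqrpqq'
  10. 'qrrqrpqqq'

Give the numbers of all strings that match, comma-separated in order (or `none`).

2, 3, 4, 5, 6, 7, 9, 10

1 → no match
2 → match
3 → match
4 → match
5 → match
6 → match
7 → match
8 → no match
9 → match
10 → match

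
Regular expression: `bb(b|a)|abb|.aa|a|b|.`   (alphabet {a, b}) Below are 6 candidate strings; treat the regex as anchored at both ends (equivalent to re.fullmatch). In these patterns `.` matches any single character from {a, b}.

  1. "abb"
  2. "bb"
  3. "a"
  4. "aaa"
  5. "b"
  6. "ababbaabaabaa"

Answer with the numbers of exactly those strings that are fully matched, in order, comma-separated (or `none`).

1, 3, 4, 5

1 → match
2 → no match
3 → match
4 → match
5 → match
6 → no match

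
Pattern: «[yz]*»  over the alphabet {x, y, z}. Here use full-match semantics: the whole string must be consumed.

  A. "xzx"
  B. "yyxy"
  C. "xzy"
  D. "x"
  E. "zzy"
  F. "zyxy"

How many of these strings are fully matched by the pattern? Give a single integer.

A → no match
B → no match
C → no match
D → no match
E → match
F → no match
Total matched: 1

1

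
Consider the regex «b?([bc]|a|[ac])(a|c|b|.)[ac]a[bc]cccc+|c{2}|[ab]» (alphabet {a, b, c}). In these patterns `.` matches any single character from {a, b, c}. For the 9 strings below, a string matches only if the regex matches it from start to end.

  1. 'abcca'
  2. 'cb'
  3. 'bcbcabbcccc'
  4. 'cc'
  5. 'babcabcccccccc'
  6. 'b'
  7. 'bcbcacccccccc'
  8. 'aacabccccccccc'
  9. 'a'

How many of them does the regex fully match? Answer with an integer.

6

1. 'abcca' → no match
2. 'cb' → no match
3. 'bcbcabbcccc' → no match
4. 'cc' → match
5 → match
6. 'b' → match
7 → match
8 → match
9. 'a' → match
Total matched: 6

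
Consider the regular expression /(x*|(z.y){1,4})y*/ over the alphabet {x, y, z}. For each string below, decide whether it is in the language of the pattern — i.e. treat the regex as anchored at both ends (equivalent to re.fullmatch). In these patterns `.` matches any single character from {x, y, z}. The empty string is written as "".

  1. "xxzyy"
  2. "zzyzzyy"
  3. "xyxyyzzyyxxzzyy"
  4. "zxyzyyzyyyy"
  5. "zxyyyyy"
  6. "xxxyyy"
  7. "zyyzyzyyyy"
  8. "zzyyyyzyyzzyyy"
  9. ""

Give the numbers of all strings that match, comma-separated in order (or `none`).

2, 4, 5, 6, 9

1. "xxzyy" → no match
2. "zzyzzyy" → match
3 → no match
4. "zxyzyyzyyyy" → match
5. "zxyyyyy" → match
6. "xxxyyy" → match
7. "zyyzyzyyyy" → no match
8 → no match
9. "" → match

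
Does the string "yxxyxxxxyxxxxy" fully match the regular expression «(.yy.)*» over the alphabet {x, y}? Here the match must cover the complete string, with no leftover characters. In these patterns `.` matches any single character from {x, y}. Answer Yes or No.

No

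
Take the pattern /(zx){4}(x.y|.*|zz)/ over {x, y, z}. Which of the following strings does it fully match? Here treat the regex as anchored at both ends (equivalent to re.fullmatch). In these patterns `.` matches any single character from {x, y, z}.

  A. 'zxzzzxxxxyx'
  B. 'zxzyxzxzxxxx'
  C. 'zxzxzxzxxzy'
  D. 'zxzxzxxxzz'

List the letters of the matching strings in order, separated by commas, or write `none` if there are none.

C

A. 'zxzzzxxxxyx' → no match
B. 'zxzyxzxzxxxx' → no match
C. 'zxzxzxzxxzy' → match
D. 'zxzxzxxxzz' → no match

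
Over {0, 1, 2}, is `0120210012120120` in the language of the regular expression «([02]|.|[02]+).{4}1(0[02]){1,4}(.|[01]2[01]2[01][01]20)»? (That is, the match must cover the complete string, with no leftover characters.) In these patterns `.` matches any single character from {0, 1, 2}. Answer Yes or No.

Yes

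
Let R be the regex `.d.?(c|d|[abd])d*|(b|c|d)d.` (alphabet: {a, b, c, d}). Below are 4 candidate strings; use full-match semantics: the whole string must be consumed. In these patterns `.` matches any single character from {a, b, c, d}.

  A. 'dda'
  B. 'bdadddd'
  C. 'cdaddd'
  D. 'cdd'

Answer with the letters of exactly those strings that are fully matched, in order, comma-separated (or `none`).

A, B, C, D

A → match
B → match
C → match
D → match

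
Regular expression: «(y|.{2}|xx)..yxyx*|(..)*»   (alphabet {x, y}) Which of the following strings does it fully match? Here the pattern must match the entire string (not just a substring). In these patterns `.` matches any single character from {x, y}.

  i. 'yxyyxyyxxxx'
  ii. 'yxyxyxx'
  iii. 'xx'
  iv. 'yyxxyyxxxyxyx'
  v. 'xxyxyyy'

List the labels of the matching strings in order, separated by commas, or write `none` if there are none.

iii

i → no match
ii → no match
iii → match
iv → no match
v → no match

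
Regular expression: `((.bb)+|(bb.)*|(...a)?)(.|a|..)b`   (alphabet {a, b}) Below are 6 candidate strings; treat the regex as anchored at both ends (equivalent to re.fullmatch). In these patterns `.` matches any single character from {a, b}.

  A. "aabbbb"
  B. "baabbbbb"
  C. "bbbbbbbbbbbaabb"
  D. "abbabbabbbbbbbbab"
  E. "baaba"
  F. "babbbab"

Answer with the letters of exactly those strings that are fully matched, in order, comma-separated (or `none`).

C, D

A. "aabbbb" → no match
B. "baabbbbb" → no match
C → match
D → match
E. "baaba" → no match — must end with "b"
F. "babbbab" → no match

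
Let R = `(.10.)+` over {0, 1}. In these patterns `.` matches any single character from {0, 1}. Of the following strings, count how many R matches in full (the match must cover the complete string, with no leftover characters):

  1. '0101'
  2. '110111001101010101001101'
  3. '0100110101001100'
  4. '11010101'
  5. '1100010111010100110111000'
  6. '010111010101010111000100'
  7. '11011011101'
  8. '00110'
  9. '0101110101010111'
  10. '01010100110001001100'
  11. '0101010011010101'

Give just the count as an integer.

7

1 → match
2 → match
3 → match
4 → match
5 → no match
6 → match
7 → no match
8 → no match
9 → no match
10 → match
11 → match
Total matched: 7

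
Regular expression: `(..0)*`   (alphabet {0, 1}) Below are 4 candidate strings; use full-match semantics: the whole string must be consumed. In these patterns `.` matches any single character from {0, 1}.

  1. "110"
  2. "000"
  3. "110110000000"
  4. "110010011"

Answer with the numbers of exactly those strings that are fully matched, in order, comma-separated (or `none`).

1, 2, 3

1 → match
2 → match
3 → match
4 → no match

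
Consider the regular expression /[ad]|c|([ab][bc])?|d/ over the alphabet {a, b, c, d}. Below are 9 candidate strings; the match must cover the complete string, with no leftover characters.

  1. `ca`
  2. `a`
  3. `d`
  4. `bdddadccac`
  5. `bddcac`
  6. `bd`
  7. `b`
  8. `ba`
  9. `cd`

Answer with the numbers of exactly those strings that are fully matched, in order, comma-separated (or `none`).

2, 3

1 → no match
2 → match
3 → match
4 → no match
5 → no match
6 → no match
7 → no match
8 → no match
9 → no match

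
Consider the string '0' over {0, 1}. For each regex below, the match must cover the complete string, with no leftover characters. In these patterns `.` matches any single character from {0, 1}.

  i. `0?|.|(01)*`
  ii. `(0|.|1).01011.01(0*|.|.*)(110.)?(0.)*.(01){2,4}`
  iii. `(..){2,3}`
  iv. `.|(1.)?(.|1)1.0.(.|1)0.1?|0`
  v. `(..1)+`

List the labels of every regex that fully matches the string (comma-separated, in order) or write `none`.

i → match
ii → no match — must end with '01'
iii → no match
iv → match
v → no match — must end with '1'

i, iv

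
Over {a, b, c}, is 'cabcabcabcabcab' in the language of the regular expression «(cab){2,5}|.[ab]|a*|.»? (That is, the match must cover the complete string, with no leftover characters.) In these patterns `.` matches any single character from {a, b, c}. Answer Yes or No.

Yes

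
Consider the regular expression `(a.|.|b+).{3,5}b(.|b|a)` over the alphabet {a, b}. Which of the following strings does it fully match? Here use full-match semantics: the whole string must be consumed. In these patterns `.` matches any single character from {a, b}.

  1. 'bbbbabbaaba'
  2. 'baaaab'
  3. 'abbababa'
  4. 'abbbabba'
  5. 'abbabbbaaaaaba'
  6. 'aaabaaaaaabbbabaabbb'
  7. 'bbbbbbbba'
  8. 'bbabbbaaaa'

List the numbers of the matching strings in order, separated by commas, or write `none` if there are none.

1, 3, 4, 7

1 → match
2 → no match
3 → match
4 → match
5 → no match
6 → no match
7 → match
8 → no match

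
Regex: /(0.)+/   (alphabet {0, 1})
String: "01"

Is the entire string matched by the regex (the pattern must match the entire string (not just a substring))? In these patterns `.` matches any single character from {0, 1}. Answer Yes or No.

Yes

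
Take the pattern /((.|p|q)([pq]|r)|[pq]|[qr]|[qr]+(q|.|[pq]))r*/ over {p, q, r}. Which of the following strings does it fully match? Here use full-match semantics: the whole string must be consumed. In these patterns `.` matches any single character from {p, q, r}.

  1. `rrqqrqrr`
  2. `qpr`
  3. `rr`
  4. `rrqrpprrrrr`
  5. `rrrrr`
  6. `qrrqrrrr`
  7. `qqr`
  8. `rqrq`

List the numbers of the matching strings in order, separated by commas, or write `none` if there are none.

1 → match
2 → match
3 → match
4 → no match
5 → match
6 → match
7 → match
8 → match

1, 2, 3, 5, 6, 7, 8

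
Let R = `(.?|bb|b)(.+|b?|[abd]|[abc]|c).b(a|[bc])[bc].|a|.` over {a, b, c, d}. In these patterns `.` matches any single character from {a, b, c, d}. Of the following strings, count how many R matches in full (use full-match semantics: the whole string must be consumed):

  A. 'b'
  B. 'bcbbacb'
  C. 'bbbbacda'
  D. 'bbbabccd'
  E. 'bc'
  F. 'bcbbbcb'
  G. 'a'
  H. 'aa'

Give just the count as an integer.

A → match
B → match
C → no match
D → match
E → no match
F → match
G → match
H → no match
Total matched: 5

5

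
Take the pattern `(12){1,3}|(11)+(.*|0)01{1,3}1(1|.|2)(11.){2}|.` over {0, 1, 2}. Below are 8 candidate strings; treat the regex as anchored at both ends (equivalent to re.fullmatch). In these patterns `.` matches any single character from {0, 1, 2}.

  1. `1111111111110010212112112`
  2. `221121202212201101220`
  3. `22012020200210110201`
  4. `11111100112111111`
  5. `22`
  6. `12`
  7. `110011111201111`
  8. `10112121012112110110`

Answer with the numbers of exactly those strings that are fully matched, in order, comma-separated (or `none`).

1 → no match
2 → no match
3 → no match
4 → match
5 → no match
6 → match
7 → no match
8 → no match

4, 6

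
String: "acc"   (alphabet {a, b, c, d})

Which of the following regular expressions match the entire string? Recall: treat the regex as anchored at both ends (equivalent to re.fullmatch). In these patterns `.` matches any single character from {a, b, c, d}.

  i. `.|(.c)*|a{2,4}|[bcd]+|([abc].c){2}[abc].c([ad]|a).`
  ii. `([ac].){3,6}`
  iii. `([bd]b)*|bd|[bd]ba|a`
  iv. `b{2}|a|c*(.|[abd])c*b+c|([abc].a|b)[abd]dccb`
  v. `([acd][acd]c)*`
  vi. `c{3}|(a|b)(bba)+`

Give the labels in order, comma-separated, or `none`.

v

i → no match
ii → no match
iii → no match
iv → no match
v → match
vi → no match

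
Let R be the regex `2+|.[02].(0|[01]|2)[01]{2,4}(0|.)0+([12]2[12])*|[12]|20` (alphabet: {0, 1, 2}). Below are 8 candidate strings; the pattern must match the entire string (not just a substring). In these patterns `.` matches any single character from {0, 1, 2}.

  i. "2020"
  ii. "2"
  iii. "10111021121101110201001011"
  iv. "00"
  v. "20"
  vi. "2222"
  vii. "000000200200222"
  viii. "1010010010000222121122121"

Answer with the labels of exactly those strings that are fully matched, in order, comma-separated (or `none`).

ii, v, vi, viii

i. "2020" → no match
ii. "2" → match
iii → no match
iv. "00" → no match
v. "20" → match
vi. "2222" → match
vii → no match
viii → match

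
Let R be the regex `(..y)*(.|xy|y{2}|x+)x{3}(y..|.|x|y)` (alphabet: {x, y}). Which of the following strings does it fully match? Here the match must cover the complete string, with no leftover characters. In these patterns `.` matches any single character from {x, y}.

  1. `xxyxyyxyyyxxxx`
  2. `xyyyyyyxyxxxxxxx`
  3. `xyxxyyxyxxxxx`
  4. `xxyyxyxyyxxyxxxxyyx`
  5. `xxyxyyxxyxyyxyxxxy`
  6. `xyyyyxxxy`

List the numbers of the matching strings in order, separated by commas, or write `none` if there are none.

1, 2, 4, 5, 6

1 → match
2 → match
3 → no match
4 → match
5 → match
6 → match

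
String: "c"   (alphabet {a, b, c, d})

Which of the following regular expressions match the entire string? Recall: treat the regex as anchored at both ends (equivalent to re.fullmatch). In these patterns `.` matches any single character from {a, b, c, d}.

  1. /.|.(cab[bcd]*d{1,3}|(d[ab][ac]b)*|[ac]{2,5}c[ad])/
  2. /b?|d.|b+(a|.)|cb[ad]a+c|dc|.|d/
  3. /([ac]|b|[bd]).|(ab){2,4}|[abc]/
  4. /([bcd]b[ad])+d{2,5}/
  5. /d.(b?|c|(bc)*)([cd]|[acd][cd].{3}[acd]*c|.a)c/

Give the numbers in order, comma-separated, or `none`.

1 → match
2 → match
3 → match
4 → no match — must end with "d"
5 → no match — must start with "d"

1, 2, 3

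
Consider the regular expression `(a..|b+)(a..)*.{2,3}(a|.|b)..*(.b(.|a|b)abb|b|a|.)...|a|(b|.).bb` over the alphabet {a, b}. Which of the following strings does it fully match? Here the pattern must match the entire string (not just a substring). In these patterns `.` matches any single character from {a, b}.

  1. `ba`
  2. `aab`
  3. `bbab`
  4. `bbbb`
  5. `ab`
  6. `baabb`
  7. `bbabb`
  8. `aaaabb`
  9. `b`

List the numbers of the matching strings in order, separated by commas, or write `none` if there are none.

1 → no match
2 → no match
3 → no match
4 → match
5 → no match
6 → no match
7 → no match
8 → no match
9 → no match

4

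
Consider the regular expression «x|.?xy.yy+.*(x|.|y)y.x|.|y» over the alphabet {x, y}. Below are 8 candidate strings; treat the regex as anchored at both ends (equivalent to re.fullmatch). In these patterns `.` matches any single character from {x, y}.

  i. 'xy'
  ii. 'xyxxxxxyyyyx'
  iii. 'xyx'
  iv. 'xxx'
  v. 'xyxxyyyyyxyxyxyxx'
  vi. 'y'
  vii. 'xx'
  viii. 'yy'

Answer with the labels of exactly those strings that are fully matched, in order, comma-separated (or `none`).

i → no match
ii → no match
iii → no match
iv → no match
v → no match
vi → match
vii → no match
viii → no match

vi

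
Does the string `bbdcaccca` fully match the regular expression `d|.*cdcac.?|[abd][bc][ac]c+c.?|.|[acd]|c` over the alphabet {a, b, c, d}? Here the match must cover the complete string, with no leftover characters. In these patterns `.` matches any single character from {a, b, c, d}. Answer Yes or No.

No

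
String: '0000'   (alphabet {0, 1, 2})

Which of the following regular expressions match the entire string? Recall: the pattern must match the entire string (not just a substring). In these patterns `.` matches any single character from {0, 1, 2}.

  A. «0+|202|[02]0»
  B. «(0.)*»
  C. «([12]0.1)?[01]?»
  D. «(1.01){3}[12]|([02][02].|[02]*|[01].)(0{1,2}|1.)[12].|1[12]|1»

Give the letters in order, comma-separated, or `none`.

A, B

A → match
B → match
C → no match
D → no match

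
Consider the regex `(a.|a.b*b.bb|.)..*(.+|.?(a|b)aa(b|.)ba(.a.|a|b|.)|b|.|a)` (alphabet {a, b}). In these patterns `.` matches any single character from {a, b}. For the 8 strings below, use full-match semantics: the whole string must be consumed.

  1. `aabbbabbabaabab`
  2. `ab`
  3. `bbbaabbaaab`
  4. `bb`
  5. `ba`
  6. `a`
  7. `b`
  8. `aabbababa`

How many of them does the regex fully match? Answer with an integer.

3

1 → match
2 → no match
3 → match
4 → no match
5 → no match
6 → no match
7 → no match
8 → match
Total matched: 3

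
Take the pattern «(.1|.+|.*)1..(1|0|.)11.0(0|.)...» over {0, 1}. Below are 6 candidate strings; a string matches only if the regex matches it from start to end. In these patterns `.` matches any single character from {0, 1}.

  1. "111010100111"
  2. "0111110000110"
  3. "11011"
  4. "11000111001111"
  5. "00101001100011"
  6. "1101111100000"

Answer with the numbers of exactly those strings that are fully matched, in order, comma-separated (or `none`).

6

1 → no match
2 → no match
3 → no match
4 → no match
5 → no match
6 → match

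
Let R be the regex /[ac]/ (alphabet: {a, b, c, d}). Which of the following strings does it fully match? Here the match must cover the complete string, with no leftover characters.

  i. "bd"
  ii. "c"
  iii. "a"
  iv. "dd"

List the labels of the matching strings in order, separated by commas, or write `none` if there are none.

i → no match
ii → match
iii → match
iv → no match

ii, iii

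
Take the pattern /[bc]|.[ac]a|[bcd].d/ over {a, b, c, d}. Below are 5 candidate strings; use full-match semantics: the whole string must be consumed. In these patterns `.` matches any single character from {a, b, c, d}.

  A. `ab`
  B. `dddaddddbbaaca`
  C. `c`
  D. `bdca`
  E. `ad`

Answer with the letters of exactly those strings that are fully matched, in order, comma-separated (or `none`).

A → no match
B → no match
C → match
D → no match
E → no match

C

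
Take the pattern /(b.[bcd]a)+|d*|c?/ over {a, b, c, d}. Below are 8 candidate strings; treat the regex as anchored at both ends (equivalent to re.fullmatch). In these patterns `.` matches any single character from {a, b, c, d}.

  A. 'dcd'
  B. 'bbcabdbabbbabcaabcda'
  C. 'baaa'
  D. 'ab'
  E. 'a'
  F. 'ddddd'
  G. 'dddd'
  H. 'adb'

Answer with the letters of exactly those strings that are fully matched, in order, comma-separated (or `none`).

F, G

A → no match
B → no match
C → no match
D → no match
E → no match
F → match
G → match
H → no match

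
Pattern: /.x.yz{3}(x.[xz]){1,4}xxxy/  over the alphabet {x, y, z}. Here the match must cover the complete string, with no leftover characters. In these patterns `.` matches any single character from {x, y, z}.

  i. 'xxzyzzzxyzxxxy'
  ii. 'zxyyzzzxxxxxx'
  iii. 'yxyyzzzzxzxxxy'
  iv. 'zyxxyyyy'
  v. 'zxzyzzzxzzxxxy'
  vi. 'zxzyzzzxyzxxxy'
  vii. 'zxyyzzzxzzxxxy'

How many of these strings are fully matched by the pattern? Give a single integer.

i → match
ii → no match — must end with 'xxxy'
iii → no match
iv. 'zyxxyyyy' → no match — must end with 'xxxy'
v → match
vi → match
vii → match
Total matched: 4

4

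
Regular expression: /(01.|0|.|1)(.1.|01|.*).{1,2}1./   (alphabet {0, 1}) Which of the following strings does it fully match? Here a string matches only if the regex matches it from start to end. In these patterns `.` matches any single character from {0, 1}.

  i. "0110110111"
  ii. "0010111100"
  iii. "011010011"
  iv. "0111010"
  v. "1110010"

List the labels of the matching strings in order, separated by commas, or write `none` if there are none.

i, iii, iv, v

i → match
ii → no match
iii → match
iv → match
v → match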